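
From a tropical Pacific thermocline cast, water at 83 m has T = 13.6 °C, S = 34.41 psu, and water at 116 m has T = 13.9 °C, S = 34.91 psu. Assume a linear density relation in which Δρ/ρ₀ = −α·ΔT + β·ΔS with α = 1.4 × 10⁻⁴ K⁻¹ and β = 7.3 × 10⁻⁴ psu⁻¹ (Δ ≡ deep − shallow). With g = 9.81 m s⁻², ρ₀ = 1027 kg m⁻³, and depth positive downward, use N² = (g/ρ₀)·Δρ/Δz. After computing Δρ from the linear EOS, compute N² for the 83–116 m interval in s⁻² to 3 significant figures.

9.60 × 10⁻⁵ s⁻²

ΔT = +0.3 K, ΔS = +0.50 psu (deep − shallow).
Δρ/ρ₀ = −αΔT + βΔS = -4.20 × 10⁻⁵ + 3.65 × 10⁻⁴ = 3.23 × 10⁻⁴, so Δρ ≈ 0.3317 kg m⁻³.
N² = (g/ρ₀)·Δρ/Δz = g·(Δρ/ρ₀)/Δz = 9.81 × 3.23 × 10⁻⁴ / 33 = 9.6019 × 10⁻⁵ s⁻² ≈ 9.60 × 10⁻⁵ s⁻².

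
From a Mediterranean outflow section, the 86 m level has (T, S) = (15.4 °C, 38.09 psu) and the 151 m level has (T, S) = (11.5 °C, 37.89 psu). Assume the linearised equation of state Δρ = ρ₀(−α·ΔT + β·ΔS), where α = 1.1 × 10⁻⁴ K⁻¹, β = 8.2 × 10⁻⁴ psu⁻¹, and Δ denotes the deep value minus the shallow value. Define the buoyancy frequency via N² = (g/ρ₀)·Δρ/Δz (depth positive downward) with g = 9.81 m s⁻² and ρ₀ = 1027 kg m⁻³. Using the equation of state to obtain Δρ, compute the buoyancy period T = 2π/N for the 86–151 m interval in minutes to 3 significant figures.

ΔT = -3.9 K, ΔS = -0.20 psu (deep − shallow).
Δρ/ρ₀ = −αΔT + βΔS = 4.29 × 10⁻⁴ − 1.64 × 10⁻⁴ = 2.65 × 10⁻⁴, so Δρ ≈ 0.2722 kg m⁻³.
N² = (g/ρ₀)·Δρ/Δz = g·(Δρ/ρ₀)/Δz = 9.81 × 2.65 × 10⁻⁴ / 65 = 3.9995 × 10⁻⁵ s⁻².
N = √(3.9995 × 10⁻⁵) = 6.3242 × 10⁻³ rad s⁻¹ → T = 2π/N = 993.51 s = 16.558 min ≈ 16.6 min.

16.6 min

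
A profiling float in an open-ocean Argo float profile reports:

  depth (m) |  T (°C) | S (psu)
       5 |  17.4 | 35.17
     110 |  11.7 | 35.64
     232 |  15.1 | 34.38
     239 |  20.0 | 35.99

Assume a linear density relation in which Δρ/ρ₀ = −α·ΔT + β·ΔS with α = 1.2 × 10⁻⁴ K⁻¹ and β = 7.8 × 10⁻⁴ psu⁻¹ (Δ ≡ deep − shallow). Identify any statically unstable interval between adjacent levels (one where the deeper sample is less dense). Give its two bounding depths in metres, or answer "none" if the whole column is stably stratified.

Evaluate Δρ/ρ₀ = −αΔT + βΔS across each adjacent pair:
  5–110 m: −αΔT+βΔS = −(1.2 × 10⁻⁴)(-5.7)+(7.8 × 10⁻⁴)(+0.47) = 1.1 × 10⁻³ → stable
  110–232 m: −αΔT+βΔS = −(1.2 × 10⁻⁴)(+3.4)+(7.8 × 10⁻⁴)(-1.26) = -1.4 × 10⁻³ → UNSTABLE
  232–239 m: −αΔT+βΔS = −(1.2 × 10⁻⁴)(+4.9)+(7.8 × 10⁻⁴)(+1.61) = 6.7 × 10⁻⁴ → stable
The 110–232 m interval has Δρ < 0: lighter water underlies denser water.

110–232 m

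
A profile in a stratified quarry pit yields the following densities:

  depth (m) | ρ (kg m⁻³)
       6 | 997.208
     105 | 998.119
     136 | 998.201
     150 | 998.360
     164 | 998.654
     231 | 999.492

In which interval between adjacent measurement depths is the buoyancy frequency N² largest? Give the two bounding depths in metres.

150–164 m

Compute the density gradient over each adjacent pair:
  6–105 m: Δρ/Δz = 0.911/99 = 9.2 × 10⁻³ kg m⁻⁴
  105–136 m: Δρ/Δz = 0.082/31 = 2.6 × 10⁻³ kg m⁻⁴
  136–150 m: Δρ/Δz = 0.159/14 = 0.011 kg m⁻⁴
  150–164 m: Δρ/Δz = 0.294/14 = 0.021 kg m⁻⁴
  164–231 m: Δρ/Δz = 0.838/67 = 0.013 kg m⁻⁴
The largest gradient is in the 150–164 m interval — the pycnocline.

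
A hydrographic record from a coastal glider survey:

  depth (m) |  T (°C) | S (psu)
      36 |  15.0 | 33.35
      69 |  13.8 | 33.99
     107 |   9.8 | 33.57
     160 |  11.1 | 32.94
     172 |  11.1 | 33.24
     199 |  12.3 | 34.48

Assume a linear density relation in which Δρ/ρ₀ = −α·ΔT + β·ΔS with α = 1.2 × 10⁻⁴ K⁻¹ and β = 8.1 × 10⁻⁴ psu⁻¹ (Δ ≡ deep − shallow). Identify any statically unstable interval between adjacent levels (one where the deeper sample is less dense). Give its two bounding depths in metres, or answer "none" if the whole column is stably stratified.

107–160 m

Evaluate Δρ/ρ₀ = −αΔT + βΔS across each adjacent pair:
  36–69 m: −αΔT+βΔS = −(1.2 × 10⁻⁴)(-1.2)+(8.1 × 10⁻⁴)(+0.64) = 6.6 × 10⁻⁴ → stable
  69–107 m: −αΔT+βΔS = −(1.2 × 10⁻⁴)(-4.0)+(8.1 × 10⁻⁴)(-0.42) = 1.4 × 10⁻⁴ → stable
  107–160 m: −αΔT+βΔS = −(1.2 × 10⁻⁴)(+1.3)+(8.1 × 10⁻⁴)(-0.63) = -6.7 × 10⁻⁴ → UNSTABLE
  160–172 m: −αΔT+βΔS = −(1.2 × 10⁻⁴)(+0.0)+(8.1 × 10⁻⁴)(+0.30) = 2.4 × 10⁻⁴ → stable
  172–199 m: −αΔT+βΔS = −(1.2 × 10⁻⁴)(+1.2)+(8.1 × 10⁻⁴)(+1.24) = 8.6 × 10⁻⁴ → stable
The 107–160 m interval has Δρ < 0: lighter water underlies denser water.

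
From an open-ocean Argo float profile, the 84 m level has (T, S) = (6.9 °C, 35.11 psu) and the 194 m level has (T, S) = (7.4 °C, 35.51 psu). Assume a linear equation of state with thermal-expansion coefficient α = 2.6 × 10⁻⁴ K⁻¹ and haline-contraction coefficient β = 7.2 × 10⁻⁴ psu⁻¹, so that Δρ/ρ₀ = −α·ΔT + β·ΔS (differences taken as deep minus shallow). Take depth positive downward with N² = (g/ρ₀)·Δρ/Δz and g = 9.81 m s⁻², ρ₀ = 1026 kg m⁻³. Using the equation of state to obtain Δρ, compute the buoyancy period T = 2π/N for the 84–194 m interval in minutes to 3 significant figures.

ΔT = +0.5 K, ΔS = +0.40 psu (deep − shallow).
Δρ/ρ₀ = −αΔT + βΔS = -1.30 × 10⁻⁴ + 2.88 × 10⁻⁴ = 1.58 × 10⁻⁴, so Δρ ≈ 0.1621 kg m⁻³.
N² = (g/ρ₀)·Δρ/Δz = g·(Δρ/ρ₀)/Δz = 9.81 × 1.58 × 10⁻⁴ / 110 = 1.4091 × 10⁻⁵ s⁻².
N = √(1.4091 × 10⁻⁵) = 3.7538 × 10⁻³ rad s⁻¹ → T = 2π/N = 1.6738 × 10³ s = 27.897 min ≈ 27.9 min.

27.9 min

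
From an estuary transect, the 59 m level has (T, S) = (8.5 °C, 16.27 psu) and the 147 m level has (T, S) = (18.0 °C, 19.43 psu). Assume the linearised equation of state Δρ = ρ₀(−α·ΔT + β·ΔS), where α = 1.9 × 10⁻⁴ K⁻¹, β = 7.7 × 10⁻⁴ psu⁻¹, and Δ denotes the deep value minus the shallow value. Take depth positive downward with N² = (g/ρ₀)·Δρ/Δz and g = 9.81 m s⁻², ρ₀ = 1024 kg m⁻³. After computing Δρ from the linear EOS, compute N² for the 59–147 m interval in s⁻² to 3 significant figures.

7.00 × 10⁻⁵ s⁻²

ΔT = +9.5 K, ΔS = +3.16 psu (deep − shallow).
Δρ/ρ₀ = −αΔT + βΔS = -1.805 × 10⁻³ + 2.4332 × 10⁻³ = 6.282 × 10⁻⁴, so Δρ ≈ 0.6433 kg m⁻³.
N² = (g/ρ₀)·Δρ/Δz = g·(Δρ/ρ₀)/Δz = 9.81 × 6.282 × 10⁻⁴ / 88 = 7.0030 × 10⁻⁵ s⁻² ≈ 7.00 × 10⁻⁵ s⁻².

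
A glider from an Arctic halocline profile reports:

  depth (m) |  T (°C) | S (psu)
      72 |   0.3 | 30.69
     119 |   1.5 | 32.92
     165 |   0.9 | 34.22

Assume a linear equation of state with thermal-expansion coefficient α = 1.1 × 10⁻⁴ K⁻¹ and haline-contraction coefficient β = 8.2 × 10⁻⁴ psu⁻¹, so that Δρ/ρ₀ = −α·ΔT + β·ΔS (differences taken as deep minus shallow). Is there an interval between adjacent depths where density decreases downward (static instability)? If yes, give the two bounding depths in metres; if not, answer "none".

none

Evaluate Δρ/ρ₀ = −αΔT + βΔS across each adjacent pair:
  72–119 m: −αΔT+βΔS = −(1.1 × 10⁻⁴)(+1.2)+(8.2 × 10⁻⁴)(+2.23) = 1.7 × 10⁻³ → stable
  119–165 m: −αΔT+βΔS = −(1.1 × 10⁻⁴)(-0.6)+(8.2 × 10⁻⁴)(+1.30) = 1.1 × 10⁻³ → stable
Every interval has Δρ > 0: the column is stably stratified throughout.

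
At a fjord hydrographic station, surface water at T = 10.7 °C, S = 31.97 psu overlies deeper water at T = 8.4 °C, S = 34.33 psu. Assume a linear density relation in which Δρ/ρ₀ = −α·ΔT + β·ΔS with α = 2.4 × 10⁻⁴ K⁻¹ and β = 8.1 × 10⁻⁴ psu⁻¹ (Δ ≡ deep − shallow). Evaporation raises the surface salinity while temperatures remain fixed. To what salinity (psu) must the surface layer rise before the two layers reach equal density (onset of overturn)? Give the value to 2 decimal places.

Neutral buoyancy requires −α(T_deep − T_surf) + β(S_deep − S_surf′) = 0.
S_surf′ = S_deep − (α/β)·ΔT = 34.33 − (2.4 × 10⁻⁴/8.1 × 10⁻⁴)·(-2.3) = 35.0115 psu.
Increase required: 35.0115 − 31.97 = 3.0415 psu.

35.01 psu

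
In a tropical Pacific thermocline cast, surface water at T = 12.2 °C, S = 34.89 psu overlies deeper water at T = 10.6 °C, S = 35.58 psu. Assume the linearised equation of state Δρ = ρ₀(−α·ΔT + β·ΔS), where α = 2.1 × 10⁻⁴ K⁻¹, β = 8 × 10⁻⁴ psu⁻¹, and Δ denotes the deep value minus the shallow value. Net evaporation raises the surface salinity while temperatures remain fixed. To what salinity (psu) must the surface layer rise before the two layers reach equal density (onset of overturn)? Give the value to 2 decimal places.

Neutral buoyancy requires −α(T_deep − T_surf) + β(S_deep − S_surf′) = 0.
S_surf′ = S_deep − (α/β)·ΔT = 35.58 − (2.1 × 10⁻⁴/8 × 10⁻⁴)·(-1.6) = 36.0000 psu.
Increase required: 36.0000 − 34.89 = 1.1100 psu.

36.00 psu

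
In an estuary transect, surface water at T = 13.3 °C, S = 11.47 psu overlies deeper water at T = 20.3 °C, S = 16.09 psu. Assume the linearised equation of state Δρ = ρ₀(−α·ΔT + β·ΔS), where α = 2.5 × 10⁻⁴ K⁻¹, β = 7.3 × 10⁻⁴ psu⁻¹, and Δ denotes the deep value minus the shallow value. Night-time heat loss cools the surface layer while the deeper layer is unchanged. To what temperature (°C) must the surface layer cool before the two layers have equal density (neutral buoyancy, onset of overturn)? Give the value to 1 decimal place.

6.8 °C

Neutral buoyancy requires Δρ = 0, i.e. −α(T_deep − T_surf′) + β(S_deep − S_surf) = 0.
T_surf′ = T_deep − (β/α)·ΔS = 20.3 − (7.3 × 10⁻⁴/2.5 × 10⁻⁴)·(+4.62) = 6.810 °C.
Cooling required: 13.3 − (6.810) = 6.490 °C.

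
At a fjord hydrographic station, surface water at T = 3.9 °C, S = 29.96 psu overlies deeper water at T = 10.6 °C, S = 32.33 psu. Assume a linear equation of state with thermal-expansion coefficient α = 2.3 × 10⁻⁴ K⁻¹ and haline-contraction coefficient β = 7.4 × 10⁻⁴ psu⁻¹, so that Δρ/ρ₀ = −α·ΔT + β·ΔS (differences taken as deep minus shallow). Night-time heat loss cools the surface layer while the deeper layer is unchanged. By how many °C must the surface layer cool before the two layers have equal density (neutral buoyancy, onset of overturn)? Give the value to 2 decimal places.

0.93 °C

Neutral buoyancy requires Δρ = 0, i.e. −α(T_deep − T_surf′) + β(S_deep − S_surf) = 0.
T_surf′ = T_deep − (β/α)·ΔS = 10.6 − (7.4 × 10⁻⁴/2.3 × 10⁻⁴)·(+2.37) = 2.9748 °C.
Cooling required: 3.9 − (2.9748) = 0.9252 °C.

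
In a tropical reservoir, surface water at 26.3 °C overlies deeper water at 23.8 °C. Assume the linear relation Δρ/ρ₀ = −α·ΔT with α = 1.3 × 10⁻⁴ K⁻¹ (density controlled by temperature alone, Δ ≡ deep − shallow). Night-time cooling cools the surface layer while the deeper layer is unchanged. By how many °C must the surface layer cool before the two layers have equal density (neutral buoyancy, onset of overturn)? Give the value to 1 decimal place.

With temperature the only control, equal density requires T_surf′ = T_deep.
T_surf′ = 23.8 °C.
Cooling required: 26.3 − 23.8 = 2.5 °C.

2.5 °C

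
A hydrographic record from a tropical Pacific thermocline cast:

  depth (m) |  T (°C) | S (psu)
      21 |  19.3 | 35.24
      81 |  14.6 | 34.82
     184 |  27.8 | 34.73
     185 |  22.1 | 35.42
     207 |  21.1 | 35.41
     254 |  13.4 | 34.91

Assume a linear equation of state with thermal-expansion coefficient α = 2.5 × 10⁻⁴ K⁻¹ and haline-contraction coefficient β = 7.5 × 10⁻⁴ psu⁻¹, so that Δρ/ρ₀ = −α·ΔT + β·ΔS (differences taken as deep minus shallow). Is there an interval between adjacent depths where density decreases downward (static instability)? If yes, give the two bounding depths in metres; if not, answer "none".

81–184 m

Evaluate Δρ/ρ₀ = −αΔT + βΔS across each adjacent pair:
  21–81 m: −αΔT+βΔS = −(2.5 × 10⁻⁴)(-4.7)+(7.5 × 10⁻⁴)(-0.42) = 8.6 × 10⁻⁴ → stable
  81–184 m: −αΔT+βΔS = −(2.5 × 10⁻⁴)(+13.2)+(7.5 × 10⁻⁴)(-0.09) = -3.4 × 10⁻³ → UNSTABLE
  184–185 m: −αΔT+βΔS = −(2.5 × 10⁻⁴)(-5.7)+(7.5 × 10⁻⁴)(+0.69) = 1.9 × 10⁻³ → stable
  185–207 m: −αΔT+βΔS = −(2.5 × 10⁻⁴)(-1.0)+(7.5 × 10⁻⁴)(-0.01) = 2.4 × 10⁻⁴ → stable
  207–254 m: −αΔT+βΔS = −(2.5 × 10⁻⁴)(-7.7)+(7.5 × 10⁻⁴)(-0.50) = 1.6 × 10⁻³ → stable
The 81–184 m interval has Δρ < 0: lighter water underlies denser water.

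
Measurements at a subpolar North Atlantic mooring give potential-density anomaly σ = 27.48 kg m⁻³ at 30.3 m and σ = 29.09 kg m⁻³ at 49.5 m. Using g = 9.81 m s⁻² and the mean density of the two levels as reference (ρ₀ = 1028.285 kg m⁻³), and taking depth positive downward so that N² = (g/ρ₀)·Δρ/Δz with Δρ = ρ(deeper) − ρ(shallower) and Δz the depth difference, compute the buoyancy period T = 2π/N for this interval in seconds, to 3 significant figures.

222 s

Δρ = 1029.09 − 1027.48 = 1.61 kg m⁻³ over Δz = 49.5 − 30.3 = 19.2 m.
N² = (9.81/1028.285) × (1.61/19.2) = 7.9998 × 10⁻⁴ s⁻².
N = √(7.9998 × 10⁻⁴) = 0.028284 rad s⁻¹, so T = 2π/N = 222.15 s ≈ 222 s.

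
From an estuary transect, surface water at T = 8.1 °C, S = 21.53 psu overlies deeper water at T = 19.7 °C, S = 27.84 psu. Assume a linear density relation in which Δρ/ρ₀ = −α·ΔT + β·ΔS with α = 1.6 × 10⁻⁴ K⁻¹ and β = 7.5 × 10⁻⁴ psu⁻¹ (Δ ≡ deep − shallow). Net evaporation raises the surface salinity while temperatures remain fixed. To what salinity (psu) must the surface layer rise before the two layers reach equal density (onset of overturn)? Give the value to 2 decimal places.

Neutral buoyancy requires −α(T_deep − T_surf) + β(S_deep − S_surf′) = 0.
S_surf′ = S_deep − (α/β)·ΔT = 27.84 − (1.6 × 10⁻⁴/7.5 × 10⁻⁴)·(+11.6) = 25.3653 psu.
Increase required: 25.3653 − 21.53 = 3.8353 psu.

25.37 psu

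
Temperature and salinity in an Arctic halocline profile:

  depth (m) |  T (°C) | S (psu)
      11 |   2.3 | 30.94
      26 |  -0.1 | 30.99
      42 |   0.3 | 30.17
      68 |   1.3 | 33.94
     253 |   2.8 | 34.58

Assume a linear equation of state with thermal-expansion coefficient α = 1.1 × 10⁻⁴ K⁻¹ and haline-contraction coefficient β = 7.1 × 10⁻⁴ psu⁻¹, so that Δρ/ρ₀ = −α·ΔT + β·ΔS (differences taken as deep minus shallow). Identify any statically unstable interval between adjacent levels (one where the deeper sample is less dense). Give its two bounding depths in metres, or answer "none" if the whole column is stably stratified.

Evaluate Δρ/ρ₀ = −αΔT + βΔS across each adjacent pair:
  11–26 m: −αΔT+βΔS = −(1.1 × 10⁻⁴)(-2.4)+(7.1 × 10⁻⁴)(+0.05) = 3.0 × 10⁻⁴ → stable
  26–42 m: −αΔT+βΔS = −(1.1 × 10⁻⁴)(+0.4)+(7.1 × 10⁻⁴)(-0.82) = -6.3 × 10⁻⁴ → UNSTABLE
  42–68 m: −αΔT+βΔS = −(1.1 × 10⁻⁴)(+1.0)+(7.1 × 10⁻⁴)(+3.77) = 2.6 × 10⁻³ → stable
  68–253 m: −αΔT+βΔS = −(1.1 × 10⁻⁴)(+1.5)+(7.1 × 10⁻⁴)(+0.64) = 2.9 × 10⁻⁴ → stable
The 26–42 m interval has Δρ < 0: lighter water underlies denser water.

26–42 m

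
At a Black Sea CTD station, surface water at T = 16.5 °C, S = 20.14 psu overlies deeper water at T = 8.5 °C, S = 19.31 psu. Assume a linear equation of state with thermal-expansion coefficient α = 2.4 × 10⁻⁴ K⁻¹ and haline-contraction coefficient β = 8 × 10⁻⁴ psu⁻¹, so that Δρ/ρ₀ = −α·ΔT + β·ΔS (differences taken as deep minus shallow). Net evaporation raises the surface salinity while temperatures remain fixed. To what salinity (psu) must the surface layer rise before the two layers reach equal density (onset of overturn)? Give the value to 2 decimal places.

21.71 psu

Neutral buoyancy requires −α(T_deep − T_surf) + β(S_deep − S_surf′) = 0.
S_surf′ = S_deep − (α/β)·ΔT = 19.31 − (2.4 × 10⁻⁴/8 × 10⁻⁴)·(-8.0) = 21.7100 psu.
Increase required: 21.7100 − 20.14 = 1.5700 psu.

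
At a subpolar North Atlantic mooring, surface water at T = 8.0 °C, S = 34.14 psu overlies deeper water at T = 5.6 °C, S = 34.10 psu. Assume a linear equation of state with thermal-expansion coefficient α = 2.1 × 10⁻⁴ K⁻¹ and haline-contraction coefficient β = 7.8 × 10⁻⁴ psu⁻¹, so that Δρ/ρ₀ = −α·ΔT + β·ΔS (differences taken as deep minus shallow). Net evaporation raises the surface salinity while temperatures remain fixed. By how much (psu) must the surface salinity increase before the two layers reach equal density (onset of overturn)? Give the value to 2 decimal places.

Neutral buoyancy requires −α(T_deep − T_surf) + β(S_deep − S_surf′) = 0.
S_surf′ = S_deep − (α/β)·ΔT = 34.10 − (2.1 × 10⁻⁴/7.8 × 10⁻⁴)·(-2.4) = 34.7462 psu.
Increase required: 34.7462 − 34.14 = 0.6062 psu.

0.61 psu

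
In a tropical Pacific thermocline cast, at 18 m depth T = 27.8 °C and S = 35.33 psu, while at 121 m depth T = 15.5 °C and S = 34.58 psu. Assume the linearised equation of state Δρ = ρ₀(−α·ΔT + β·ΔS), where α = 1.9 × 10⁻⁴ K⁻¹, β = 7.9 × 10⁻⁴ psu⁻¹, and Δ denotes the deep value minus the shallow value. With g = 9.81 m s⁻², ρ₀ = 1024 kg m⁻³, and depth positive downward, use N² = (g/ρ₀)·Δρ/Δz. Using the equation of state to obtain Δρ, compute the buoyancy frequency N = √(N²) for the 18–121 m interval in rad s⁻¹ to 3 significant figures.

ΔT = -12.3 K, ΔS = -0.75 psu (deep − shallow).
Δρ/ρ₀ = −αΔT + βΔS = 2.337 × 10⁻³ − 5.925 × 10⁻⁴ = 1.7445 × 10⁻³, so Δρ ≈ 1.786 kg m⁻³.
N² = (g/ρ₀)·Δρ/Δz = g·(Δρ/ρ₀)/Δz = 9.81 × 1.7445 × 10⁻³ / 103 = 1.6615 × 10⁻⁴ s⁻².
N = √(1.6615 × 10⁻⁴) = 0.012890 rad s⁻¹ ≈ 0.0129 rad s⁻¹.

0.0129 rad s⁻¹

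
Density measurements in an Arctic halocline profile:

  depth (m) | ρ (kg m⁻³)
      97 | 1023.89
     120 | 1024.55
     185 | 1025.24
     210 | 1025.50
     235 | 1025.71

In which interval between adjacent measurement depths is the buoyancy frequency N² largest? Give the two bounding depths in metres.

Compute the density gradient over each adjacent pair:
  97–120 m: Δρ/Δz = 0.66/23 = 0.029 kg m⁻⁴
  120–185 m: Δρ/Δz = 0.69/65 = 0.011 kg m⁻⁴
  185–210 m: Δρ/Δz = 0.26/25 = 0.010 kg m⁻⁴
  210–235 m: Δρ/Δz = 0.21/25 = 8.4 × 10⁻³ kg m⁻⁴
The largest gradient is in the 97–120 m interval — the pycnocline.

97–120 m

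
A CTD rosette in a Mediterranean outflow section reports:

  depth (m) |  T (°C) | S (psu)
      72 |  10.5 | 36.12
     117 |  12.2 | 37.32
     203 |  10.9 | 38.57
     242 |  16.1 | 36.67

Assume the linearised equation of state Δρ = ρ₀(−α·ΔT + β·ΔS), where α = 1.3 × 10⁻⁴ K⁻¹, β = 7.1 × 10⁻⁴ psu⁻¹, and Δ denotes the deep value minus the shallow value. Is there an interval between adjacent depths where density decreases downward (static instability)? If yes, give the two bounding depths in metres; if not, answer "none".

Evaluate Δρ/ρ₀ = −αΔT + βΔS across each adjacent pair:
  72–117 m: −αΔT+βΔS = −(1.3 × 10⁻⁴)(+1.7)+(7.1 × 10⁻⁴)(+1.20) = 6.3 × 10⁻⁴ → stable
  117–203 m: −αΔT+βΔS = −(1.3 × 10⁻⁴)(-1.3)+(7.1 × 10⁻⁴)(+1.25) = 1.1 × 10⁻³ → stable
  203–242 m: −αΔT+βΔS = −(1.3 × 10⁻⁴)(+5.2)+(7.1 × 10⁻⁴)(-1.90) = -2.0 × 10⁻³ → UNSTABLE
The 203–242 m interval has Δρ < 0: lighter water underlies denser water.

203–242 m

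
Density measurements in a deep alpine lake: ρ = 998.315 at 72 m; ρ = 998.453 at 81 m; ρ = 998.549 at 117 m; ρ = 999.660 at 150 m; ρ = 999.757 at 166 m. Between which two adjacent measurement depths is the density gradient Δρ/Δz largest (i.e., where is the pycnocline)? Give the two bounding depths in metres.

Compute the density gradient over each adjacent pair:
  72–81 m: Δρ/Δz = 0.138/9 = 0.015 kg m⁻⁴
  81–117 m: Δρ/Δz = 0.096/36 = 2.7 × 10⁻³ kg m⁻⁴
  117–150 m: Δρ/Δz = 1.111/33 = 0.034 kg m⁻⁴
  150–166 m: Δρ/Δz = 0.097/16 = 6.1 × 10⁻³ kg m⁻⁴
The largest gradient is in the 117–150 m interval — the pycnocline.

117–150 m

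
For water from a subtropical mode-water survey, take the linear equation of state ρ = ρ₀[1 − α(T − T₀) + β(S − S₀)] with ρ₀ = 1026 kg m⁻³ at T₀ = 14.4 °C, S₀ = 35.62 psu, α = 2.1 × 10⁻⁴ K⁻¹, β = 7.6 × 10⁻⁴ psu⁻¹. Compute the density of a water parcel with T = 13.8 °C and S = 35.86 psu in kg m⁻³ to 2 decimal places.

1026.32 kg m⁻³

T − T₀ = -0.6 K, S − S₀ = +0.24 psu.
Bracket = 1 − α·(-0.6) + β·(+0.24) = 1 + (3.084 × 10⁻⁴) = 1.0003084.
ρ = 1026 × 1.0003084 = 1026.32 kg m⁻³.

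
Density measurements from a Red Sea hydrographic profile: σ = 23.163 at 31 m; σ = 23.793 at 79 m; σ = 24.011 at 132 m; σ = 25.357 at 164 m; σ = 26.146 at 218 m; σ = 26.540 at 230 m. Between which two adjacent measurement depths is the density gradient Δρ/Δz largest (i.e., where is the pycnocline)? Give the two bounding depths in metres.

132–164 m

Compute the density gradient over each adjacent pair:
  31–79 m: Δρ/Δz = 0.630/48 = 0.013 kg m⁻⁴
  79–132 m: Δρ/Δz = 0.218/53 = 4.1 × 10⁻³ kg m⁻⁴
  132–164 m: Δρ/Δz = 1.346/32 = 0.042 kg m⁻⁴
  164–218 m: Δρ/Δz = 0.789/54 = 0.015 kg m⁻⁴
  218–230 m: Δρ/Δz = 0.394/12 = 0.033 kg m⁻⁴
The largest gradient is in the 132–164 m interval — the pycnocline.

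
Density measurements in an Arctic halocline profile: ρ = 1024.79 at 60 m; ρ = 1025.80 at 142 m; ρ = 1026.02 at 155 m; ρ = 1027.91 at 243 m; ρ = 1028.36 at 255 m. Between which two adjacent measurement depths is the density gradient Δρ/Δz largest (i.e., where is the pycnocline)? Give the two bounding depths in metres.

Compute the density gradient over each adjacent pair:
  60–142 m: Δρ/Δz = 1.01/82 = 0.012 kg m⁻⁴
  142–155 m: Δρ/Δz = 0.22/13 = 0.017 kg m⁻⁴
  155–243 m: Δρ/Δz = 1.89/88 = 0.021 kg m⁻⁴
  243–255 m: Δρ/Δz = 0.45/12 = 0.037 kg m⁻⁴
The largest gradient is in the 243–255 m interval — the pycnocline.

243–255 m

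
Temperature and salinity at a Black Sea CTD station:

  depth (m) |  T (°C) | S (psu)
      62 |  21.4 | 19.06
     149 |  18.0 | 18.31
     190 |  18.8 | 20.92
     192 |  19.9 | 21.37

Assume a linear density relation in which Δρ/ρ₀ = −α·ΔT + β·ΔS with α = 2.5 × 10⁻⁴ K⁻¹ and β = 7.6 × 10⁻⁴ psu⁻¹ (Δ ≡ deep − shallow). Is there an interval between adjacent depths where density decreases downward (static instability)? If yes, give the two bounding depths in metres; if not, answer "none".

none

Evaluate Δρ/ρ₀ = −αΔT + βΔS across each adjacent pair:
  62–149 m: −αΔT+βΔS = −(2.5 × 10⁻⁴)(-3.4)+(7.6 × 10⁻⁴)(-0.75) = 2.8 × 10⁻⁴ → stable
  149–190 m: −αΔT+βΔS = −(2.5 × 10⁻⁴)(+0.8)+(7.6 × 10⁻⁴)(+2.61) = 1.8 × 10⁻³ → stable
  190–192 m: −αΔT+βΔS = −(2.5 × 10⁻⁴)(+1.1)+(7.6 × 10⁻⁴)(+0.45) = 6.7 × 10⁻⁵ → stable
Every interval has Δρ > 0: the column is stably stratified throughout.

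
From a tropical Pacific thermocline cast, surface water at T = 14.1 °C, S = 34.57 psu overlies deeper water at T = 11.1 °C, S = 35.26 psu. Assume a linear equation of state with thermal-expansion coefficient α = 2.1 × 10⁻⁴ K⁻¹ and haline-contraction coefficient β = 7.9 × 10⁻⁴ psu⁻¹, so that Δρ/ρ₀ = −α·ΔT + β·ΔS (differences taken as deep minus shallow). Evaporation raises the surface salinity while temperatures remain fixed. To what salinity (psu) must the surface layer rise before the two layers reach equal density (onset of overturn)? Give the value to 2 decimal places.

36.06 psu

Neutral buoyancy requires −α(T_deep − T_surf) + β(S_deep − S_surf′) = 0.
S_surf′ = S_deep − (α/β)·ΔT = 35.26 − (2.1 × 10⁻⁴/7.9 × 10⁻⁴)·(-3.0) = 36.0575 psu.
Increase required: 36.0575 − 34.57 = 1.4875 psu.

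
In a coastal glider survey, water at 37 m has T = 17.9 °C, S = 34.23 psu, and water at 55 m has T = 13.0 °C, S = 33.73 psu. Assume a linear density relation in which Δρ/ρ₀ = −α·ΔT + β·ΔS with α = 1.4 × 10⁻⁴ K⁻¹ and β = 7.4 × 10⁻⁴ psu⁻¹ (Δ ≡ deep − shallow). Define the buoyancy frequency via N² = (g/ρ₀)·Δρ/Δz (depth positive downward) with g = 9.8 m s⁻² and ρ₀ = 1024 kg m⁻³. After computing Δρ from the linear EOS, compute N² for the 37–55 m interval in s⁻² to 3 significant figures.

ΔT = -4.9 K, ΔS = -0.50 psu (deep − shallow).
Δρ/ρ₀ = −αΔT + βΔS = 6.86 × 10⁻⁴ − 3.70 × 10⁻⁴ = 3.16 × 10⁻⁴, so Δρ ≈ 0.3236 kg m⁻³.
N² = (g/ρ₀)·Δρ/Δz = g·(Δρ/ρ₀)/Δz = 9.8 × 3.16 × 10⁻⁴ / 18 = 1.7204 × 10⁻⁴ s⁻² ≈ 1.72 × 10⁻⁴ s⁻².

1.72 × 10⁻⁴ s⁻²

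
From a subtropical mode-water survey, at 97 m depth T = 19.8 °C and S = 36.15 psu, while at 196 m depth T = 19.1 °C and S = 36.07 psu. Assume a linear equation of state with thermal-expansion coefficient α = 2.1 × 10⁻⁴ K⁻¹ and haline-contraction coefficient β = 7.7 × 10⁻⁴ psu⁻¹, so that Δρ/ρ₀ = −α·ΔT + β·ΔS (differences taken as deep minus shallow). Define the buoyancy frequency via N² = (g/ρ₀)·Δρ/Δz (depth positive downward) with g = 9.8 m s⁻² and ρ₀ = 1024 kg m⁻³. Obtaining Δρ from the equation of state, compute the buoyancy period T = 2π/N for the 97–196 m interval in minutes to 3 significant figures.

ΔT = -0.7 K, ΔS = -0.08 psu (deep − shallow).
Δρ/ρ₀ = −αΔT + βΔS = 1.47 × 10⁻⁴ − 6.16 × 10⁻⁵ = 8.54 × 10⁻⁵, so Δρ ≈ 0.08745 kg m⁻³.
N² = (g/ρ₀)·Δρ/Δz = g·(Δρ/ρ₀)/Δz = 9.8 × 8.54 × 10⁻⁵ / 99 = 8.4537 × 10⁻⁶ s⁻².
N = √(8.4537 × 10⁻⁶) = 2.9075 × 10⁻³ rad s⁻¹ → T = 2π/N = 2.1610 × 10³ s = 36.017 min ≈ 36.0 min.

36.0 min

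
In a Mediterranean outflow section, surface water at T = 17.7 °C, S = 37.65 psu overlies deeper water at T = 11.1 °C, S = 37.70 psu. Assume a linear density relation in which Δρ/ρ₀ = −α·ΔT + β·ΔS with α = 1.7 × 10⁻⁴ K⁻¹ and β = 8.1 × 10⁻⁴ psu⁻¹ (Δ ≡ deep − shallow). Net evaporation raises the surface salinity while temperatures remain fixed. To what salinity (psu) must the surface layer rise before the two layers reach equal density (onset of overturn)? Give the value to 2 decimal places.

39.09 psu

Neutral buoyancy requires −α(T_deep − T_surf) + β(S_deep − S_surf′) = 0.
S_surf′ = S_deep − (α/β)·ΔT = 37.70 − (1.7 × 10⁻⁴/8.1 × 10⁻⁴)·(-6.6) = 39.0852 psu.
Increase required: 39.0852 − 37.65 = 1.4352 psu.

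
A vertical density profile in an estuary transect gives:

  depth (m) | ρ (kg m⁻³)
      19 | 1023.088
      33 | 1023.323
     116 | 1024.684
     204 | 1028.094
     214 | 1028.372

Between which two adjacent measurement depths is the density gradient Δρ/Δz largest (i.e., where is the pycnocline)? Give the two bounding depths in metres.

116–204 m

Compute the density gradient over each adjacent pair:
  19–33 m: Δρ/Δz = 0.235/14 = 0.017 kg m⁻⁴
  33–116 m: Δρ/Δz = 1.361/83 = 0.016 kg m⁻⁴
  116–204 m: Δρ/Δz = 3.410/88 = 0.039 kg m⁻⁴
  204–214 m: Δρ/Δz = 0.278/10 = 0.028 kg m⁻⁴
The largest gradient is in the 116–204 m interval — the pycnocline.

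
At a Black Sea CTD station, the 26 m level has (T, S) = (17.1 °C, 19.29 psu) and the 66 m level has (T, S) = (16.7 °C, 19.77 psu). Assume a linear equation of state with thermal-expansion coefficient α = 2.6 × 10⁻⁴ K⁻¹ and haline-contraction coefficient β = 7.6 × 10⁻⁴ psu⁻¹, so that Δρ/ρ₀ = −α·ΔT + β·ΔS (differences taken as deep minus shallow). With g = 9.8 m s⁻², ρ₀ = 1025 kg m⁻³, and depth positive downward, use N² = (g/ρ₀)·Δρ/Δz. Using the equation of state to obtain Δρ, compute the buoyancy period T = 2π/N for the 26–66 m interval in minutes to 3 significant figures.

ΔT = -0.4 K, ΔS = +0.48 psu (deep − shallow).
Δρ/ρ₀ = −αΔT + βΔS = 1.04 × 10⁻⁴ + 3.648 × 10⁻⁴ = 4.688 × 10⁻⁴, so Δρ ≈ 0.4805 kg m⁻³.
N² = (g/ρ₀)·Δρ/Δz = g·(Δρ/ρ₀)/Δz = 9.8 × 4.688 × 10⁻⁴ / 40 = 1.1486 × 10⁻⁴ s⁻².
N = √(1.1486 × 10⁻⁴) = 0.010717 rad s⁻¹ → T = 2π/N = 586.28 s = 9.7713 min ≈ 9.77 min.

9.77 min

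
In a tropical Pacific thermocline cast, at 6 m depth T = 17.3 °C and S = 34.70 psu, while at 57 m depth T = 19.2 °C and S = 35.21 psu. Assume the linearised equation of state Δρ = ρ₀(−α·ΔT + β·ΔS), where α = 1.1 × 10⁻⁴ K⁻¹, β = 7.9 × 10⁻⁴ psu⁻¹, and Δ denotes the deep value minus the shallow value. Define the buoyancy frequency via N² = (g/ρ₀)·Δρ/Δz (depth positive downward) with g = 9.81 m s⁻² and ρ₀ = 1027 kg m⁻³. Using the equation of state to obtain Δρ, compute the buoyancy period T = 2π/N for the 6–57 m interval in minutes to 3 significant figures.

17.1 min

ΔT = +1.9 K, ΔS = +0.51 psu (deep − shallow).
Δρ/ρ₀ = −αΔT + βΔS = -2.09 × 10⁻⁴ + 4.029 × 10⁻⁴ = 1.939 × 10⁻⁴, so Δρ ≈ 0.1991 kg m⁻³.
N² = (g/ρ₀)·Δρ/Δz = g·(Δρ/ρ₀)/Δz = 9.81 × 1.939 × 10⁻⁴ / 51 = 3.7297 × 10⁻⁵ s⁻².
N = √(3.7297 × 10⁻⁵) = 6.1071 × 10⁻³ rad s⁻¹ → T = 2π/N = 1.0288 × 10³ s = 17.147 min ≈ 17.1 min.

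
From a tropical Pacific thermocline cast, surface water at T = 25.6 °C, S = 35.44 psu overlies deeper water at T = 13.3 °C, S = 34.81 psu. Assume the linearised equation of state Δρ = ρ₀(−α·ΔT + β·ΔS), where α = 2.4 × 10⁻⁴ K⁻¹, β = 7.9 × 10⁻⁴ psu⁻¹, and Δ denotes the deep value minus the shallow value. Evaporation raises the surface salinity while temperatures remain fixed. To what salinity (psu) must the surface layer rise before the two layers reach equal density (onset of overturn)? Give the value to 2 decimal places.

38.55 psu

Neutral buoyancy requires −α(T_deep − T_surf) + β(S_deep − S_surf′) = 0.
S_surf′ = S_deep − (α/β)·ΔT = 34.81 − (2.4 × 10⁻⁴/7.9 × 10⁻⁴)·(-12.3) = 38.5467 psu.
Increase required: 38.5467 − 35.44 = 3.1067 psu.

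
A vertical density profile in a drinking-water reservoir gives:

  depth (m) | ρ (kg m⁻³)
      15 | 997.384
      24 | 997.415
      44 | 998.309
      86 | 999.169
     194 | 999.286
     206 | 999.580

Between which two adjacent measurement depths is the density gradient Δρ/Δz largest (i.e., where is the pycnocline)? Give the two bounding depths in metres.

24–44 m

Compute the density gradient over each adjacent pair:
  15–24 m: Δρ/Δz = 0.031/9 = 3.4 × 10⁻³ kg m⁻⁴
  24–44 m: Δρ/Δz = 0.894/20 = 0.045 kg m⁻⁴
  44–86 m: Δρ/Δz = 0.860/42 = 0.020 kg m⁻⁴
  86–194 m: Δρ/Δz = 0.117/108 = 1.1 × 10⁻³ kg m⁻⁴
  194–206 m: Δρ/Δz = 0.294/12 = 0.024 kg m⁻⁴
The largest gradient is in the 24–44 m interval — the pycnocline.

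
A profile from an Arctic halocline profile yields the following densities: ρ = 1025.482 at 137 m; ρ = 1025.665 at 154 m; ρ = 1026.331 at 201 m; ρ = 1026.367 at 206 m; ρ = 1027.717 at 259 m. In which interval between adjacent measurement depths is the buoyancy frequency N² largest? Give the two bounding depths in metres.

Compute the density gradient over each adjacent pair:
  137–154 m: Δρ/Δz = 0.183/17 = 0.011 kg m⁻⁴
  154–201 m: Δρ/Δz = 0.666/47 = 0.014 kg m⁻⁴
  201–206 m: Δρ/Δz = 0.036/5 = 7.2 × 10⁻³ kg m⁻⁴
  206–259 m: Δρ/Δz = 1.350/53 = 0.025 kg m⁻⁴
The largest gradient is in the 206–259 m interval — the pycnocline.

206–259 m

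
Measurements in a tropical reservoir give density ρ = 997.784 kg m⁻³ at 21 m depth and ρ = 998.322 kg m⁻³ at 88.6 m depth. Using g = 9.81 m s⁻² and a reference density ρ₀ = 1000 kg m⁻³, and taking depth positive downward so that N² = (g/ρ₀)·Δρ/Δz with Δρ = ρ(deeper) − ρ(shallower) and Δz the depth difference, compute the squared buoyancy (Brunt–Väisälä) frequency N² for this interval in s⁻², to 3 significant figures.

7.81 × 10⁻⁵ s⁻²

Δρ = 998.322 − 997.784 = 0.538 kg m⁻³ over Δz = 88.6 − 21 = 67.6 m.
N² = (9.81/1000) × (0.538/67.6) = 7.8074 × 10⁻⁵ s⁻² ≈ 7.81 × 10⁻⁵ s⁻².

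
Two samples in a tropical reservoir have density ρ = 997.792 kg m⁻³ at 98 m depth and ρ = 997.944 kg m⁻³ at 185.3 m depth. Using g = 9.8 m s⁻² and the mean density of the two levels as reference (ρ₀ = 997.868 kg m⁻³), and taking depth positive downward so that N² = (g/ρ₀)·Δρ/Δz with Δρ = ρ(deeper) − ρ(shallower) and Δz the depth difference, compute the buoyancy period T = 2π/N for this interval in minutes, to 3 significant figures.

25.3 min

Δρ = 997.944 − 997.792 = 0.152 kg m⁻³ over Δz = 185.3 − 98 = 87.3 m.
N² = (9.8/997.868) × (0.152/87.3) = 1.7099 × 10⁻⁵ s⁻².
N = √(1.7099 × 10⁻⁵) = 4.1351 × 10⁻³ rad s⁻¹, so T = 2π/N = 1.5195 × 10³ s = 25.325 min ≈ 25.3 min.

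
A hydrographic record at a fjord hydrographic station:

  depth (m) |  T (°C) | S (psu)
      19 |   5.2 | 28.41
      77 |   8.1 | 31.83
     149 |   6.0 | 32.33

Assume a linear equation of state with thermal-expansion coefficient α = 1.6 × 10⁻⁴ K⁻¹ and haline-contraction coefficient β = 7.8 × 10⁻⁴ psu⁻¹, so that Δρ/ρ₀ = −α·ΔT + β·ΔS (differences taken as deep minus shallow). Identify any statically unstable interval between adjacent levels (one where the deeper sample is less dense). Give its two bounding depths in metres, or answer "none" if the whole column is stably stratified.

none

Evaluate Δρ/ρ₀ = −αΔT + βΔS across each adjacent pair:
  19–77 m: −αΔT+βΔS = −(1.6 × 10⁻⁴)(+2.9)+(7.8 × 10⁻⁴)(+3.42) = 2.2 × 10⁻³ → stable
  77–149 m: −αΔT+βΔS = −(1.6 × 10⁻⁴)(-2.1)+(7.8 × 10⁻⁴)(+0.50) = 7.3 × 10⁻⁴ → stable
Every interval has Δρ > 0: the column is stably stratified throughout.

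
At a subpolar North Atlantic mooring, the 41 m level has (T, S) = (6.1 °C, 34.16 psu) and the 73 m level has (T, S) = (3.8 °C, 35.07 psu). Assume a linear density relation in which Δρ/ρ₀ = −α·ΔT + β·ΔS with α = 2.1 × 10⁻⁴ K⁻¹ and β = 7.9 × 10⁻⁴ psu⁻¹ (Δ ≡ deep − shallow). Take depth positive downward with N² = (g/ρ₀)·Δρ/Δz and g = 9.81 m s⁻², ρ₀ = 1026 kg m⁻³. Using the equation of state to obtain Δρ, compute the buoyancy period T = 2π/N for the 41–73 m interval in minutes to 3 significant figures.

5.46 min

ΔT = -2.3 K, ΔS = +0.91 psu (deep − shallow).
Δρ/ρ₀ = −αΔT + βΔS = 4.83 × 10⁻⁴ + 7.189 × 10⁻⁴ = 1.2019 × 10⁻³, so Δρ ≈ 1.233 kg m⁻³.
N² = (g/ρ₀)·Δρ/Δz = g·(Δρ/ρ₀)/Δz = 9.81 × 1.2019 × 10⁻³ / 32 = 3.6846 × 10⁻⁴ s⁻².
N = √(3.6846 × 10⁻⁴) = 0.019195 rad s⁻¹ → T = 2π/N = 327.33 s = 5.4555 min ≈ 5.46 min.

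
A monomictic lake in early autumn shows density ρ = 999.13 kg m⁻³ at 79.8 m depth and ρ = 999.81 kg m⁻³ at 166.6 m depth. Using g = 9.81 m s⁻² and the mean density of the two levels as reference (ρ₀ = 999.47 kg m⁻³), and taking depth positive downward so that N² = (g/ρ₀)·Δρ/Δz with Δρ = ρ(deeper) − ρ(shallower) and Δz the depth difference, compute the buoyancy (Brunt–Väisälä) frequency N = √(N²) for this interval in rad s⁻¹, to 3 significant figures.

8.77 × 10⁻³ rad s⁻¹

Δρ = 999.81 − 999.13 = 0.68 kg m⁻³ over Δz = 166.6 − 79.8 = 86.8 m.
N² = (9.81/999.47) × (0.68/86.8) = 7.6893 × 10⁻⁵ s⁻².
N = √(7.6893 × 10⁻⁵) = 8.7689 × 10⁻³ rad s⁻¹ ≈ 8.77 × 10⁻³ rad s⁻¹.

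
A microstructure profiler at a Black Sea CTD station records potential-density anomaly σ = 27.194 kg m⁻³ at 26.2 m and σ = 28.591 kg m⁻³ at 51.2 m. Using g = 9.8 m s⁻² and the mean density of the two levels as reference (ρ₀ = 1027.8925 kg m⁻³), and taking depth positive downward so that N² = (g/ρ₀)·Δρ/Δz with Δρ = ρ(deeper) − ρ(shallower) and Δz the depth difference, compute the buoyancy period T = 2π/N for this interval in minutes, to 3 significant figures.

4.54 min

Δρ = 1028.591 − 1027.194 = 1.397 kg m⁻³ over Δz = 51.2 − 26.2 = 25 m.
N² = (9.8/1027.8925) × (1.397/25) = 5.3276 × 10⁻⁴ s⁻².
N = √(5.3276 × 10⁻⁴) = 0.023082 rad s⁻¹, so T = 2π/N = 272.21 s = 4.5368 min ≈ 4.54 min.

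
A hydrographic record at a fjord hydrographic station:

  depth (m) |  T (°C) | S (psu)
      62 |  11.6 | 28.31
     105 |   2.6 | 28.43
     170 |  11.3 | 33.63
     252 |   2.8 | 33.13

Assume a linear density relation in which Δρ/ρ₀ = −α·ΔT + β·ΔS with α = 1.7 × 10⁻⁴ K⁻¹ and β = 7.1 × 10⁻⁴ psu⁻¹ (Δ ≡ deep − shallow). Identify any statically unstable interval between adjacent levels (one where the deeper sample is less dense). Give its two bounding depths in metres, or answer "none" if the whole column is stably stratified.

none

Evaluate Δρ/ρ₀ = −αΔT + βΔS across each adjacent pair:
  62–105 m: −αΔT+βΔS = −(1.7 × 10⁻⁴)(-9.0)+(7.1 × 10⁻⁴)(+0.12) = 1.6 × 10⁻³ → stable
  105–170 m: −αΔT+βΔS = −(1.7 × 10⁻⁴)(+8.7)+(7.1 × 10⁻⁴)(+5.20) = 2.2 × 10⁻³ → stable
  170–252 m: −αΔT+βΔS = −(1.7 × 10⁻⁴)(-8.5)+(7.1 × 10⁻⁴)(-0.50) = 1.1 × 10⁻³ → stable
Every interval has Δρ > 0: the column is stably stratified throughout.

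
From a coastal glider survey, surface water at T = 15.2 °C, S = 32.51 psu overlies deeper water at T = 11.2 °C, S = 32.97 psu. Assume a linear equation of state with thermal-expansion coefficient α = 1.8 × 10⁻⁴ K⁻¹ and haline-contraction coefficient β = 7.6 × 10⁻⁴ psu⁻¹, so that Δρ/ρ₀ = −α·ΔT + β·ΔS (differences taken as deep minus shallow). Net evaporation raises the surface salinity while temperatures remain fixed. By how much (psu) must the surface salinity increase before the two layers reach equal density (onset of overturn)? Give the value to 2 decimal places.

Neutral buoyancy requires −α(T_deep − T_surf) + β(S_deep − S_surf′) = 0.
S_surf′ = S_deep − (α/β)·ΔT = 32.97 − (1.8 × 10⁻⁴/7.6 × 10⁻⁴)·(-4.0) = 33.9174 psu.
Increase required: 33.9174 − 32.51 = 1.4074 psu.

1.41 psu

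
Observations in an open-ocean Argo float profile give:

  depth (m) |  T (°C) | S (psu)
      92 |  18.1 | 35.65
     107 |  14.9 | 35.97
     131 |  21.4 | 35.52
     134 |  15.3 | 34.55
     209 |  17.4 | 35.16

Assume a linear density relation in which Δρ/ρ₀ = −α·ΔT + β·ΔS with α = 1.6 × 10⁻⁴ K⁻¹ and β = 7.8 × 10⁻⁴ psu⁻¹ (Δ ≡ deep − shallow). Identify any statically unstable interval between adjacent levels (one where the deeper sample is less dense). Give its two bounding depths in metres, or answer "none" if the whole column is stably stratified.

107–131 m

Evaluate Δρ/ρ₀ = −αΔT + βΔS across each adjacent pair:
  92–107 m: −αΔT+βΔS = −(1.6 × 10⁻⁴)(-3.2)+(7.8 × 10⁻⁴)(+0.32) = 7.6 × 10⁻⁴ → stable
  107–131 m: −αΔT+βΔS = −(1.6 × 10⁻⁴)(+6.5)+(7.8 × 10⁻⁴)(-0.45) = -1.4 × 10⁻³ → UNSTABLE
  131–134 m: −αΔT+βΔS = −(1.6 × 10⁻⁴)(-6.1)+(7.8 × 10⁻⁴)(-0.97) = 2.2 × 10⁻⁴ → stable
  134–209 m: −αΔT+βΔS = −(1.6 × 10⁻⁴)(+2.1)+(7.8 × 10⁻⁴)(+0.61) = 1.4 × 10⁻⁴ → stable
The 107–131 m interval has Δρ < 0: lighter water underlies denser water.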